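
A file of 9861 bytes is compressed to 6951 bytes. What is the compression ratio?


Ratio = original / compressed = 9861 / 6951 = 1.4186

1.4186


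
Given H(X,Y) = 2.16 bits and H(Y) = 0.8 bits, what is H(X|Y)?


H(X|Y) = H(X,Y) - H(Y) = 2.16 - 0.8 = 1.36

1.36 bits


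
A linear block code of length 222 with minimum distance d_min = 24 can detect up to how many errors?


Detection capability = d_min - 1 = 24 - 1 = 23

23 errors


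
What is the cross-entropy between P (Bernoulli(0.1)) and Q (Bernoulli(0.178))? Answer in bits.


H(P,Q) = -p*log2(q) - (1-p)*log2(1-q). -0.1*log2(0.178) = 0.249005; -0.9*log2(0.822) = 0.254511. H(P,Q) = 0.249005 + 0.254511 = 0.5035

0.5035 bits


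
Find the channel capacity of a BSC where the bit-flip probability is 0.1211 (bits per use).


H(p) = -p*log2(p) - (1-p)*log2(1-p) = -0.1211*log2(0.1211) - 0.8789*log2(0.8789) = 0.368838 + 0.163677 = 0.5325. C = 1 - H(p) = 1 - 0.5325 = 0.4675

0.4675 bits


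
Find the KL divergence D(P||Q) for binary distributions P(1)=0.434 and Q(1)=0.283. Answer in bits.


KL = p*log2(p/q) + (1-p)*log2((1-p)/(1-q)) = 0.434*log2(0.434/0.283) + 0.566*log2(0.566/0.717) = 0.0746

0.0746 bits


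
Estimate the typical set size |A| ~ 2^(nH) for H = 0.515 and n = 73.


log2|A_typical| = nH = 73 * 0.515 = 37.595, so |A_typical| ~ 2^37.595 = 2.076e+11

2.076e+11


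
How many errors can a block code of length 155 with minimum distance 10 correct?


Correction capability = floor((d-1)/2) = floor((10-1)/2) = 4

4 errors


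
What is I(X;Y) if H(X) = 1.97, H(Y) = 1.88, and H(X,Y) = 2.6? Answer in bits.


I(X;Y) = H(X) + H(Y) - H(X,Y) = 1.97 + 1.88 - 2.6 = 1.25

1.25 bits


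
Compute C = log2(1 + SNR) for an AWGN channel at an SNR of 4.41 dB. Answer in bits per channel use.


SNR_linear = 10^(4.41/10) = 2.7606; C = log2(1 + SNR_linear) = log2(1 + 2.7606) = 1.911

1.911 bits/channel use


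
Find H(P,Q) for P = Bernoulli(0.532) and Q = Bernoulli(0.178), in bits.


H(P,Q) = -p*log2(q) - (1-p)*log2(1-q). -0.532*log2(0.178) = 1.324707; -0.468*log2(0.822) = 0.132346. H(P,Q) = 1.324707 + 0.132346 = 1.4571

1.4571 bits


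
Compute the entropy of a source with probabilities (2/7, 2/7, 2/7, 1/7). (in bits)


H = -sum(p_i * log2(p_i)). Terms: -(2/7)*log2(2/7) = 0.516387; -(2/7)*log2(2/7) = 0.516387; -(2/7)*log2(2/7) = 0.516387; -(1/7)*log2(1/7) = 0.401051. H = 0.516387 + 0.516387 + 0.516387 + 0.401051 = 1.9502

1.9502 bits


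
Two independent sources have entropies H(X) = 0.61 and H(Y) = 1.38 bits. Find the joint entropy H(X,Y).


For independent variables, H(X,Y) = H(X) + H(Y) = 0.61 + 1.38 = 1.99

1.99 bits


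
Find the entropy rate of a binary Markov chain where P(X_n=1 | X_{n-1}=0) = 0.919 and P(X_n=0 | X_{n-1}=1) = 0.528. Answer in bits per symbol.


Stationary distribution: pi_0 = p10/(p01+p10) = 0.3649, pi_1 = 0.6351. Entropy rate H' = pi_0*H(p01) + pi_1*H(p10) = 0.3649*0.4057 + 0.6351*0.9977 = 0.7817

0.7817 bits/symbol


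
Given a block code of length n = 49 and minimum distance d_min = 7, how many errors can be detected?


Detection capability = d_min - 1 = 7 - 1 = 6

6 errors


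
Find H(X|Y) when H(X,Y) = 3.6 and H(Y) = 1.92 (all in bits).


H(X|Y) = H(X,Y) - H(Y) = 3.6 - 1.92 = 1.68

1.68 bits


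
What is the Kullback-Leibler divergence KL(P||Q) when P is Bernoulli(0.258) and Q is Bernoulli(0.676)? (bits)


KL = p*log2(p/q) + (1-p)*log2((1-p)/(1-q)) = 0.258*log2(0.258/0.676) + 0.742*log2(0.742/0.324) = 0.5285

0.5285 bits


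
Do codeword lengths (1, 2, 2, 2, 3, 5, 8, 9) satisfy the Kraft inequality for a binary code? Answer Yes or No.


Kraft sum = sum(2^(-l_i)) = 1.4121, need <= 1. Result: violated (a binary prefix-free code with these lengths cannot exist)

No


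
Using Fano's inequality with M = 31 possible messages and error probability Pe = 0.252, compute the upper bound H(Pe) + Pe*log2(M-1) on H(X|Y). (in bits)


H(Pe) = -Pe*log2(Pe) - (1-Pe)*log2(1-Pe) = -0.252*log2(0.252) - 0.748*log2(0.748) = 0.501103 + 0.313330 = 0.8144. Pe*log2(M-1) = 0.252*log2(30) = 1.236536. Bound = H(Pe) + Pe*log2(M-1) = 0.501103 + 0.313330 + 1.236536 = 2.051

2.051 bits


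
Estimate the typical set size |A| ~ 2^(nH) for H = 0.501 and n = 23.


log2|A_typical| = nH = 23 * 0.501 = 11.523, so |A_typical| ~ 2^11.523 = 2.943e+03

2.943e+03


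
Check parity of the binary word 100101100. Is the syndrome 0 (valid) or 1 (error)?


Syndrome = XOR of all bits = 1 XOR 0 XOR 0 XOR 1 XOR 0 XOR 1 XOR 1 XOR 0 XOR 0 = 0

0


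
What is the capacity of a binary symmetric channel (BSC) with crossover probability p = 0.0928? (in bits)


H(p) = -p*log2(p) - (1-p)*log2(1-p) = -0.0928*log2(0.0928) - 0.9072*log2(0.9072) = 0.318279 + 0.127468 = 0.4457. C = 1 - H(p) = 1 - 0.4457 = 0.5543

0.5543 bits


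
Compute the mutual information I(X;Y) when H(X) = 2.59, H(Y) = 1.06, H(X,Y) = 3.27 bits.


I(X;Y) = H(X) + H(Y) - H(X,Y) = 2.59 + 1.06 - 3.27 = 0.38

0.38 bits


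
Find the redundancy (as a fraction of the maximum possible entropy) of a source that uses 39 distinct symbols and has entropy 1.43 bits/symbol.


H_max = log2(K) = log2(39) = 5.2854 bits/symbol. Redundancy = 1 - H/H_max = 1 - 1.43/5.2854 = 1 - 0.2706 = 0.7294

0.7294


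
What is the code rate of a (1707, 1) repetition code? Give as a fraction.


Rate = k/n = 1/1707

1/1707


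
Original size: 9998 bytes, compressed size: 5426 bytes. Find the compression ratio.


Ratio = original / compressed = 9998 / 5426 = 1.8426

1.8426


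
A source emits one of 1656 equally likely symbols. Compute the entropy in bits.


H = log2(n) = log2(1656) = 10.6935

10.6935 bits


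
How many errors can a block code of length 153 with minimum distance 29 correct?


Correction capability = floor((d-1)/2) = floor((29-1)/2) = 14

14 errors


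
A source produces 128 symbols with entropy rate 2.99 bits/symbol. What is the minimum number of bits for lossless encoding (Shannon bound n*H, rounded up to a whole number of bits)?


Minimum bits >= n * H = 128 * 2.99 = 382.72, rounded up to a whole number of bits = 383

383 bits


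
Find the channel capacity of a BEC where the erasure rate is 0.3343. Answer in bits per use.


C = 1 - epsilon = 1 - 0.3343 = 0.6657

0.6657 bits


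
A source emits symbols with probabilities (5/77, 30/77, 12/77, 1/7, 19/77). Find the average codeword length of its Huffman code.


Huffman construction (repeatedly merge the two least-probable nodes; each merge adds 1 bit to every symbol beneath it): 5/77 + 1/7 = 16/77; 12/77 + 16/77 = 4/11; 19/77 + 4/11 = 47/77; 30/77 + 47/77 = 1. Resulting codeword lengths (in the order the probabilities were given): (4, 1, 3, 4, 2). L_avg = sum(p_i * l_i) = 5/77*4 + 30/77*1 + 12/77*3 + 1/7*4 + 19/77*2 = 24/11 = 2.1818

2.1818 bits


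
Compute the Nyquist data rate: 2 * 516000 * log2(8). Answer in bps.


Rate = 2 * B * log2(M) = 2 * 516000 * 3.0 = 3096000.0

3096000.0 bps


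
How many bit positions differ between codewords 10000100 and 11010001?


Count differing positions: . ^ . ^ . ^ . ^ = 4 differences

4


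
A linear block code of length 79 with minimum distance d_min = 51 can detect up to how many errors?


Detection capability = d_min - 1 = 51 - 1 = 50

50 errors


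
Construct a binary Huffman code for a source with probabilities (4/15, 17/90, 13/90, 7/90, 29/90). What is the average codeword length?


Huffman construction (repeatedly merge the two least-probable nodes; each merge adds 1 bit to every symbol beneath it): 7/90 + 13/90 = 2/9; 17/90 + 2/9 = 37/90; 4/15 + 29/90 = 53/90; 37/90 + 53/90 = 1. Resulting codeword lengths (in the order the probabilities were given): (2, 2, 3, 3, 2). L_avg = sum(p_i * l_i) = 4/15*2 + 17/90*2 + 13/90*3 + 7/90*3 + 29/90*2 = 20/9 = 2.2222

2.2222 bits


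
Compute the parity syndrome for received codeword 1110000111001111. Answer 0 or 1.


Syndrome = XOR of all bits = 1 XOR 1 XOR 1 XOR 0 XOR 0 XOR 0 XOR 0 XOR 1 XOR 1 XOR 1 XOR 0 XOR 0 XOR 1 XOR 1 XOR 1 XOR 1 = 0

0


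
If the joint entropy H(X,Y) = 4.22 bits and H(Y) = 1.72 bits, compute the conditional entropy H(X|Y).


H(X|Y) = H(X,Y) - H(Y) = 4.22 - 1.72 = 2.5

2.5 bits


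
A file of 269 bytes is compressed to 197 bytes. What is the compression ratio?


Ratio = original / compressed = 269 / 197 = 1.3655

1.3655


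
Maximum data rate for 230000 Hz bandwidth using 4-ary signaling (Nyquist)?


Rate = 2 * B * log2(M) = 2 * 230000 * 2.0 = 920000.0

920000.0 bps


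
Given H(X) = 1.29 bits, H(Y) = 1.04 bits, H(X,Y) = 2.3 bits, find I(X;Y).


I(X;Y) = H(X) + H(Y) - H(X,Y) = 1.29 + 1.04 - 2.3 = 0.03

0.03 bits


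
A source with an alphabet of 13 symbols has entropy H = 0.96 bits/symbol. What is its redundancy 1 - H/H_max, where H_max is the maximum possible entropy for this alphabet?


H_max = log2(K) = log2(13) = 3.7004 bits/symbol. Redundancy = 1 - H/H_max = 1 - 0.96/3.7004 = 1 - 0.2594 = 0.7406

0.7406


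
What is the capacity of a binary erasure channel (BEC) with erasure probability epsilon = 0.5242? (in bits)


C = 1 - epsilon = 1 - 0.5242 = 0.4758

0.4758 bits


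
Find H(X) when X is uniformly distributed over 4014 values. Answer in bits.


H = log2(n) = log2(4014) = 11.9708

11.9708 bits


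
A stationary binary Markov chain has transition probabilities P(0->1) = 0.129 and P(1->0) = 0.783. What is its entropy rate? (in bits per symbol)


Stationary distribution: pi_0 = p10/(p01+p10) = 0.8586, pi_1 = 0.1414. Entropy rate H' = pi_0*H(p01) + pi_1*H(p10) = 0.8586*0.5547 + 0.1414*0.7547 = 0.583

0.583 bits/symbol


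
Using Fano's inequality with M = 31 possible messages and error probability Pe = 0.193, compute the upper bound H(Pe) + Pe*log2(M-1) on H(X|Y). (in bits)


H(Pe) = -Pe*log2(Pe) - (1-Pe)*log2(1-Pe) = -0.193*log2(0.193) - 0.807*log2(0.807) = 0.458052 + 0.249653 = 0.7077. Pe*log2(M-1) = 0.193*log2(30) = 0.947030. Bound = H(Pe) + Pe*log2(M-1) = 0.458052 + 0.249653 + 0.947030 = 1.6547

1.6547 bits


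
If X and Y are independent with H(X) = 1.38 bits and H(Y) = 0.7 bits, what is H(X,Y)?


For independent variables, H(X,Y) = H(X) + H(Y) = 1.38 + 0.7 = 2.08

2.08 bits


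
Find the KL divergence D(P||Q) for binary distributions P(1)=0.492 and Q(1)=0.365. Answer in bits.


KL = p*log2(p/q) + (1-p)*log2((1-p)/(1-q)) = 0.492*log2(0.492/0.365) + 0.508*log2(0.508/0.635) = 0.0484

0.0484 bits


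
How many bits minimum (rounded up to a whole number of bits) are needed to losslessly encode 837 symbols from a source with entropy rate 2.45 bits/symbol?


Minimum bits >= n * H = 837 * 2.45 = 2050.65, rounded up to a whole number of bits = 2051

2051 bits


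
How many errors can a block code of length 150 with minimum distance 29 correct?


Correction capability = floor((d-1)/2) = floor((29-1)/2) = 14

14 errors


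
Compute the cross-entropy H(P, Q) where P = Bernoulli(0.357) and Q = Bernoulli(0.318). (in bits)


H(P,Q) = -p*log2(q) - (1-p)*log2(1-q). -0.357*log2(0.318) = 0.590086; -0.643*log2(0.682) = 0.355037. H(P,Q) = 0.590086 + 0.355037 = 0.9451

0.9451 bits


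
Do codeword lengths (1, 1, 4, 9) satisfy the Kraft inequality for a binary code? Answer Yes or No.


Kraft sum = sum(2^(-l_i)) = 1.0645, need <= 1. Result: violated (a binary prefix-free code with these lengths cannot exist)

No


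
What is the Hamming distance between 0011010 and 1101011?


Count differing positions: ^ ^ ^ . . . ^ = 4 differences

4


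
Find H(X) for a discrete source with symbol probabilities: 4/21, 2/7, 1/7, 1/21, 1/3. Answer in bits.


H = -sum(p_i * log2(p_i)). Terms: -(4/21)*log2(4/21) = 0.455680; -(2/7)*log2(2/7) = 0.516387; -(1/7)*log2(1/7) = 0.401051; -(1/21)*log2(1/21) = 0.209158; -(1/3)*log2(1/3) = 0.528321. H = 0.455680 + 0.516387 + 0.401051 + 0.209158 + 0.528321 = 2.1106

2.1106 bits


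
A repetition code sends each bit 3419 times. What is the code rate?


Rate = k/n = 1/3419

1/3419


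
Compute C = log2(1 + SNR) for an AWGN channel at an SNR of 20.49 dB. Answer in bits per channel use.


SNR_linear = 10^(20.49/10) = 111.9438; C = log2(1 + SNR_linear) = log2(1 + 111.9438) = 6.8195

6.8195 bits/channel use


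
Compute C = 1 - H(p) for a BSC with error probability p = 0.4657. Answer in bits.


H(p) = -p*log2(p) - (1-p)*log2(1-p) = -0.4657*log2(0.4657) - 0.5343*log2(0.5343) = 0.513447 + 0.483156 = 0.9966. C = 1 - H(p) = 1 - 0.9966 = 0.0034

0.0034 bits


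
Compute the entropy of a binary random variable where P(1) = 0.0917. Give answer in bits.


H = -p*log2(p) - (1-p)*log2(1-p). -0.0917*log2(0.0917) = 0.316084; -0.9083*log2(0.9083) = 0.126035. H = 0.316084 + 0.126035 = 0.4421

0.4421 bits


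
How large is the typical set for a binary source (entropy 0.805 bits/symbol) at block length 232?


log2|A_typical| = nH = 232 * 0.805 = 186.76, so |A_typical| ~ 2^186.76 = 1.661e+56

1.661e+56


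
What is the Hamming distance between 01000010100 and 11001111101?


Count differing positions: ^ . . . ^ ^ . ^ . . ^ = 5 differences

5


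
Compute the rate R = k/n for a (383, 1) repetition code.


Rate = k/n = 1/383

1/383


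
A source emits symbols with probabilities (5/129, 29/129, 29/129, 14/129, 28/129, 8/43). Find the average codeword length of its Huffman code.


Huffman construction (repeatedly merge the two least-probable nodes; each merge adds 1 bit to every symbol beneath it): 5/129 + 14/129 = 19/129; 19/129 + 8/43 = 1/3; 28/129 + 29/129 = 19/43; 29/129 + 1/3 = 24/43; 19/43 + 24/43 = 1. Resulting codeword lengths (in the order the probabilities were given): (4, 2, 2, 4, 2, 3). L_avg = sum(p_i * l_i) = 5/129*4 + 29/129*2 + 29/129*2 + 14/129*4 + 28/129*2 + 8/43*3 = 320/129 = 2.4806

2.4806 bits


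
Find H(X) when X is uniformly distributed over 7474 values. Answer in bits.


H = log2(n) = log2(7474) = 12.8677

12.8677 bits


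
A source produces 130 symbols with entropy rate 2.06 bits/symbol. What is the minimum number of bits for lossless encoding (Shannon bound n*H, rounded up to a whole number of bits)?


Minimum bits >= n * H = 130 * 2.06 = 267.8, rounded up to a whole number of bits = 268

268 bits


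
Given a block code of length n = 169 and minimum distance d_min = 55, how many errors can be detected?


Detection capability = d_min - 1 = 55 - 1 = 54

54 errors


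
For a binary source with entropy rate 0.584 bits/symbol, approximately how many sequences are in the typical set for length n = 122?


log2|A_typical| = nH = 122 * 0.584 = 71.248, so |A_typical| ~ 2^71.248 = 2.804e+21

2.804e+21


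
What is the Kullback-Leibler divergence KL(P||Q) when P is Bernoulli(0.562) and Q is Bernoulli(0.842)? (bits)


KL = p*log2(p/q) + (1-p)*log2((1-p)/(1-q)) = 0.562*log2(0.562/0.842) + 0.438*log2(0.438/0.158) = 0.3165

0.3165 bits


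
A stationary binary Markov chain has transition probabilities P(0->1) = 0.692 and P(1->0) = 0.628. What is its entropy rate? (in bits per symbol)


Stationary distribution: pi_0 = p10/(p01+p10) = 0.4758, pi_1 = 0.5242. Entropy rate H' = pi_0*H(p01) + pi_1*H(p10) = 0.4758*0.8909 + 0.5242*0.9522 = 0.923

0.923 bits/symbol


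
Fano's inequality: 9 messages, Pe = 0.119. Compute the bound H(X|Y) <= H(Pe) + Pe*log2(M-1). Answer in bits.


H(Pe) = -Pe*log2(Pe) - (1-Pe)*log2(1-Pe) = -0.119*log2(0.119) - 0.881*log2(0.881) = 0.365445 + 0.161035 = 0.5265. Pe*log2(M-1) = 0.119*log2(8) = 0.357000. Bound = H(Pe) + Pe*log2(M-1) = 0.365445 + 0.161035 + 0.357000 = 0.8835

0.8835 bits


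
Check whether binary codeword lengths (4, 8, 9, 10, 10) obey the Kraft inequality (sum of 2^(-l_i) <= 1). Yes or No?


Kraft sum = sum(2^(-l_i)) = 0.0703, need <= 1. Result: satisfied (a binary prefix-free code with these lengths exists)

Yes


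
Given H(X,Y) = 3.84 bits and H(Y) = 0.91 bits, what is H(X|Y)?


H(X|Y) = H(X,Y) - H(Y) = 3.84 - 0.91 = 2.93

2.93 bits


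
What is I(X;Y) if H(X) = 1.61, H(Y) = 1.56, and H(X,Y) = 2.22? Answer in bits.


I(X;Y) = H(X) + H(Y) - H(X,Y) = 1.61 + 1.56 - 2.22 = 0.95

0.95 bits


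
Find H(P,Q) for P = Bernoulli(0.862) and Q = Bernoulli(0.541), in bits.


H(P,Q) = -p*log2(q) - (1-p)*log2(1-q). -0.862*log2(0.541) = 0.763990; -0.138*log2(0.459) = 0.155034. H(P,Q) = 0.763990 + 0.155034 = 0.919

0.919 bits


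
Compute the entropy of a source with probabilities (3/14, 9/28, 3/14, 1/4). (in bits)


H = -sum(p_i * log2(p_i)). Terms: -(3/14)*log2(3/14) = 0.476227; -(9/28)*log2(9/28) = 0.526317; -(3/14)*log2(3/14) = 0.476227; -(1/4)*log2(1/4) = 0.500000. H = 0.476227 + 0.526317 + 0.476227 + 0.500000 = 1.9788

1.9788 bits


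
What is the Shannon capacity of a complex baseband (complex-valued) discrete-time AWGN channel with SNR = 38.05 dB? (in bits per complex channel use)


SNR_linear = 10^(38.05/10) = 6382.6349; C = log2(1 + SNR_linear) = log2(1 + 6382.6349) = 12.6402

12.6402 bits/channel use


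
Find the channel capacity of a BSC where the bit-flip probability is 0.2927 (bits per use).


H(p) = -p*log2(p) - (1-p)*log2(1-p) = -0.2927*log2(0.2927) - 0.7073*log2(0.7073) = 0.518812 + 0.353371 = 0.8722. C = 1 - H(p) = 1 - 0.8722 = 0.1278

0.1278 bits


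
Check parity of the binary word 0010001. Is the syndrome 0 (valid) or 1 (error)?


Syndrome = XOR of all bits = 0 XOR 0 XOR 1 XOR 0 XOR 0 XOR 0 XOR 1 = 0

0


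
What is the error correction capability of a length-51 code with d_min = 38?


Correction capability = floor((d-1)/2) = floor((38-1)/2) = 18

18 errors


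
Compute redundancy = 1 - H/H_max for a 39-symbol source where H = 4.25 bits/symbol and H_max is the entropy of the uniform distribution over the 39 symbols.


H_max = log2(K) = log2(39) = 5.2854 bits/symbol. Redundancy = 1 - H/H_max = 1 - 4.25/5.2854 = 1 - 0.8041 = 0.1959

0.1959


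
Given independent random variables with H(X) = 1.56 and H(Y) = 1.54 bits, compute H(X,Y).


For independent variables, H(X,Y) = H(X) + H(Y) = 1.56 + 1.54 = 3.1

3.1 bits


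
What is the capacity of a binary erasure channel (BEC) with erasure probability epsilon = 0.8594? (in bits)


C = 1 - epsilon = 1 - 0.8594 = 0.1406

0.1406 bits


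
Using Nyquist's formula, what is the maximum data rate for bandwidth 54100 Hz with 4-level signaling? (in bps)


Rate = 2 * B * log2(M) = 2 * 54100 * 2.0 = 216400.0

216400.0 bps


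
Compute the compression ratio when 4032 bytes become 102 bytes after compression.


Ratio = original / compressed = 4032 / 102 = 39.5294

39.5294


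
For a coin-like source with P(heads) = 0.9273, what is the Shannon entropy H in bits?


H = -p*log2(p) - (1-p)*log2(1-p). -0.9273*log2(0.9273) = 0.100975; -0.0727*log2(0.0727) = 0.274944. H = 0.100975 + 0.274944 = 0.3759

0.3759 bits


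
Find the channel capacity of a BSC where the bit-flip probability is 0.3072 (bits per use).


H(p) = -p*log2(p) - (1-p)*log2(1-p) = -0.3072*log2(0.3072) - 0.6928*log2(0.6928) = 0.523085 + 0.366830 = 0.8899. C = 1 - H(p) = 1 - 0.8899 = 0.1101

0.1101 bits


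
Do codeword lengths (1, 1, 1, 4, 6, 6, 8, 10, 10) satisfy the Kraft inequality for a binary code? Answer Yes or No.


Kraft sum = sum(2^(-l_i)) = 1.5996, need <= 1. Result: violated (a binary prefix-free code with these lengths cannot exist)

No


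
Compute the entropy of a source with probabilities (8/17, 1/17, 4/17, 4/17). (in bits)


H = -sum(p_i * log2(p_i)). Terms: -(8/17)*log2(8/17) = 0.511747; -(1/17)*log2(1/17) = 0.240439; -(4/17)*log2(4/17) = 0.491168; -(4/17)*log2(4/17) = 0.491168. H = 0.511747 + 0.240439 + 0.491168 + 0.491168 = 1.7345

1.7345 bits


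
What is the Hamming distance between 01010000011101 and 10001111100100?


Count differing positions: ^ ^ . ^ ^ ^ ^ ^ ^ ^ ^ . . ^ = 11 differences

11


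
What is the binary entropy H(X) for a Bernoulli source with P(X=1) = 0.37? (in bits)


H = -p*log2(p) - (1-p)*log2(1-p). -0.37*log2(0.37) = 0.530729; -0.63*log2(0.63) = 0.419943. H = 0.530729 + 0.419943 = 0.9507

0.9507 bits


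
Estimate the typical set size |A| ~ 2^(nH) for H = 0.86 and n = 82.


log2|A_typical| = nH = 82 * 0.86 = 70.52, so |A_typical| ~ 2^70.52 = 1.693e+21

1.693e+21


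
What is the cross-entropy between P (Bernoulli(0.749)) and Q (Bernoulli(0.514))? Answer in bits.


H(P,Q) = -p*log2(q) - (1-p)*log2(1-q). -0.749*log2(0.514) = 0.719160; -0.251*log2(0.486) = 0.261284. H(P,Q) = 0.719160 + 0.261284 = 0.9804

0.9804 bits


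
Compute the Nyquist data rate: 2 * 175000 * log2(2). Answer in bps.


Rate = 2 * B * log2(M) = 2 * 175000 * 1.0 = 350000.0

350000.0 bps


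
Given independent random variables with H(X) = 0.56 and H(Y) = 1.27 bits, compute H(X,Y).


For independent variables, H(X,Y) = H(X) + H(Y) = 0.56 + 1.27 = 1.83

1.83 bits


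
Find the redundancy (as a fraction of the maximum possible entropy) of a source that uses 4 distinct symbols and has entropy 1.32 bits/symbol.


H_max = log2(K) = log2(4) = 2.0 bits/symbol. Redundancy = 1 - H/H_max = 1 - 1.32/2.0 = 1 - 0.66 = 0.34

0.34


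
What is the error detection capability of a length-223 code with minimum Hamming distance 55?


Detection capability = d_min - 1 = 55 - 1 = 54

54 errors


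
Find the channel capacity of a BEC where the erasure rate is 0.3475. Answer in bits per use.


C = 1 - epsilon = 1 - 0.3475 = 0.6525

0.6525 bits


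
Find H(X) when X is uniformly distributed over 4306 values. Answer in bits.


H = log2(n) = log2(4306) = 12.0721

12.0721 bits


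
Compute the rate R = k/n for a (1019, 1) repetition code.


Rate = k/n = 1/1019

1/1019


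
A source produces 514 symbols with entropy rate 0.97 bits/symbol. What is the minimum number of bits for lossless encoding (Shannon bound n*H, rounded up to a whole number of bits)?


Minimum bits >= n * H = 514 * 0.97 = 498.58, rounded up to a whole number of bits = 499

499 bits


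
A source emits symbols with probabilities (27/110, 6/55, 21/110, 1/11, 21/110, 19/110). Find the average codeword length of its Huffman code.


Huffman construction (repeatedly merge the two least-probable nodes; each merge adds 1 bit to every symbol beneath it): 1/11 + 6/55 = 1/5; 19/110 + 21/110 = 4/11; 21/110 + 1/5 = 43/110; 27/110 + 4/11 = 67/110; 43/110 + 67/110 = 1. Resulting codeword lengths (in the order the probabilities were given): (2, 3, 3, 3, 2, 3). L_avg = sum(p_i * l_i) = 27/110*2 + 6/55*3 + 21/110*3 + 1/11*3 + 21/110*2 + 19/110*3 = 141/55 = 2.5636

2.5636 bits


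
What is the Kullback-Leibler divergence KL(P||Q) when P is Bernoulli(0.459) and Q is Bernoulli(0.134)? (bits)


KL = p*log2(p/q) + (1-p)*log2((1-p)/(1-q)) = 0.459*log2(0.459/0.134) + 0.541*log2(0.541/0.866) = 0.4481

0.4481 bits


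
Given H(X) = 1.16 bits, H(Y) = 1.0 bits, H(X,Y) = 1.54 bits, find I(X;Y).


I(X;Y) = H(X) + H(Y) - H(X,Y) = 1.16 + 1.0 - 1.54 = 0.62

0.62 bits


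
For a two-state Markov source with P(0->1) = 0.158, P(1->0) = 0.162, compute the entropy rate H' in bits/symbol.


Stationary distribution: pi_0 = p10/(p01+p10) = 0.5062, pi_1 = 0.4938. Entropy rate H' = pi_0*H(p01) + pi_1*H(p10) = 0.5062*0.6295 + 0.4938*0.6391 = 0.6342

0.6342 bits/symbol


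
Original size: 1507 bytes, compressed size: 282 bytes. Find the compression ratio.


Ratio = original / compressed = 1507 / 282 = 5.344

5.344


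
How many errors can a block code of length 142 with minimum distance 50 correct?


Correction capability = floor((d-1)/2) = floor((50-1)/2) = 24

24 errors


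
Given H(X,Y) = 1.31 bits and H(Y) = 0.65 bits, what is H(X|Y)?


H(X|Y) = H(X,Y) - H(Y) = 1.31 - 0.65 = 0.66

0.66 bits


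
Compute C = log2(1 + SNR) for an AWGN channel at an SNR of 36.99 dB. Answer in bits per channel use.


SNR_linear = 10^(36.99/10) = 5000.3453; C = log2(1 + SNR_linear) = log2(1 + 5000.3453) = 12.2881

12.2881 bits/channel use


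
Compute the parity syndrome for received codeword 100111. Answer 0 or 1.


Syndrome = XOR of all bits = 1 XOR 0 XOR 0 XOR 1 XOR 1 XOR 1 = 0

0


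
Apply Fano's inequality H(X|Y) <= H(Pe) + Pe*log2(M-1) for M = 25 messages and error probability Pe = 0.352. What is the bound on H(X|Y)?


H(Pe) = -Pe*log2(Pe) - (1-Pe)*log2(1-Pe) = -0.352*log2(0.352) - 0.648*log2(0.648) = 0.530236 + 0.405605 = 0.9358. Pe*log2(M-1) = 0.352*log2(24) = 1.613907. Bound = H(Pe) + Pe*log2(M-1) = 0.530236 + 0.405605 + 1.613907 = 2.5497

2.5497 bits


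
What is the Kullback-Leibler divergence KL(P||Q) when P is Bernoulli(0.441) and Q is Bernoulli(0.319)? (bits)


KL = p*log2(p/q) + (1-p)*log2((1-p)/(1-q)) = 0.441*log2(0.441/0.319) + 0.559*log2(0.559/0.681) = 0.0468

0.0468 bits


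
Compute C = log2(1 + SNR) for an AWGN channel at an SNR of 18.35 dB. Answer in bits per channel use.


SNR_linear = 10^(18.35/10) = 68.3912; C = log2(1 + SNR_linear) = log2(1 + 68.3912) = 6.1167

6.1167 bits/channel use


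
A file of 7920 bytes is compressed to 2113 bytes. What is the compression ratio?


Ratio = original / compressed = 7920 / 2113 = 3.7482

3.7482


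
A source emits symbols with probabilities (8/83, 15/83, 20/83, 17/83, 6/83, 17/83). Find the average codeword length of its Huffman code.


Huffman construction (repeatedly merge the two least-probable nodes; each merge adds 1 bit to every symbol beneath it): 6/83 + 8/83 = 14/83; 14/83 + 15/83 = 29/83; 17/83 + 17/83 = 34/83; 20/83 + 29/83 = 49/83; 34/83 + 49/83 = 1. Resulting codeword lengths (in the order the probabilities were given): (4, 3, 2, 2, 4, 2). L_avg = sum(p_i * l_i) = 8/83*4 + 15/83*3 + 20/83*2 + 17/83*2 + 6/83*4 + 17/83*2 = 209/83 = 2.5181

2.5181 bits


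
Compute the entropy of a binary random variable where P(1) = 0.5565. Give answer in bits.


H = -p*log2(p) - (1-p)*log2(1-p). -0.5565*log2(0.5565) = 0.470547; -0.4435*log2(0.4435) = 0.520223. H = 0.470547 + 0.520223 = 0.9908

0.9908 bits


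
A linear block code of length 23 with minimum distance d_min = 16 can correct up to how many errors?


Correction capability = floor((d-1)/2) = floor((16-1)/2) = 7

7 errors


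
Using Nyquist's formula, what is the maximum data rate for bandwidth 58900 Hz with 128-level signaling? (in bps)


Rate = 2 * B * log2(M) = 2 * 58900 * 7.0 = 824600.0

824600.0 bps


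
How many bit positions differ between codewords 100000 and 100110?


Count differing positions: . . . ^ ^ . = 2 differences

2


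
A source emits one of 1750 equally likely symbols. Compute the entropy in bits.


H = log2(n) = log2(1750) = 10.7731

10.7731 bits


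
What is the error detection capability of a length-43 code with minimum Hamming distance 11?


Detection capability = d_min - 1 = 11 - 1 = 10

10 errors


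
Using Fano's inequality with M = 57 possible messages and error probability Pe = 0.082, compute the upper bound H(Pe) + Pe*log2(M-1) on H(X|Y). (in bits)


H(Pe) = -Pe*log2(Pe) - (1-Pe)*log2(1-Pe) = -0.082*log2(0.082) - 0.918*log2(0.918) = 0.295875 + 0.113312 = 0.4092. Pe*log2(M-1) = 0.082*log2(56) = 0.476203. Bound = H(Pe) + Pe*log2(M-1) = 0.295875 + 0.113312 + 0.476203 = 0.8854

0.8854 bits


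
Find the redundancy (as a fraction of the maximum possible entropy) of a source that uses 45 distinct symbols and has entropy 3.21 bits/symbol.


H_max = log2(K) = log2(45) = 5.4919 bits/symbol. Redundancy = 1 - H/H_max = 1 - 3.21/5.4919 = 1 - 0.5845 = 0.4155

0.4155


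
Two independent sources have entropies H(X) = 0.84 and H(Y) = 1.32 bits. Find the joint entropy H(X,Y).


For independent variables, H(X,Y) = H(X) + H(Y) = 0.84 + 1.32 = 2.16

2.16 bits


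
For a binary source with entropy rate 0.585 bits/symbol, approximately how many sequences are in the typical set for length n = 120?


log2|A_typical| = nH = 120 * 0.585 = 70.2, so |A_typical| ~ 2^70.2 = 1.356e+21

1.356e+21


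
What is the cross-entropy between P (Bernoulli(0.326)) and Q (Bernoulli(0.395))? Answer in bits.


H(P,Q) = -p*log2(q) - (1-p)*log2(1-q). -0.326*log2(0.395) = 0.436865; -0.674*log2(0.605) = 0.488645. H(P,Q) = 0.436865 + 0.488645 = 0.9255

0.9255 bits


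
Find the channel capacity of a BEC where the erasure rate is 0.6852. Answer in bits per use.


C = 1 - epsilon = 1 - 0.6852 = 0.3148

0.3148 bits


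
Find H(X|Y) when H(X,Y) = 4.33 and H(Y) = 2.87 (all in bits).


H(X|Y) = H(X,Y) - H(Y) = 4.33 - 2.87 = 1.46

1.46 bits


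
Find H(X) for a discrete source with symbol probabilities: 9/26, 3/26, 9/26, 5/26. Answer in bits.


H = -sum(p_i * log2(p_i)). Terms: -(9/26)*log2(9/26) = 0.529794; -(3/26)*log2(3/26) = 0.359478; -(9/26)*log2(9/26) = 0.529794; -(5/26)*log2(5/26) = 0.457406. H = 0.529794 + 0.359478 + 0.529794 + 0.457406 = 1.8765

1.8765 bits


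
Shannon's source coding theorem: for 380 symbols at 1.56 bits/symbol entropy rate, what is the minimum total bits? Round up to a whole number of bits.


Minimum bits >= n * H = 380 * 1.56 = 592.8, rounded up to a whole number of bits = 593

593 bits


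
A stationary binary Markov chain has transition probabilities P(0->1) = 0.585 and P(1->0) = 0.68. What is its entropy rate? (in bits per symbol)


Stationary distribution: pi_0 = p10/(p01+p10) = 0.5375, pi_1 = 0.4625. Entropy rate H' = pi_0*H(p01) + pi_1*H(p10) = 0.5375*0.9791 + 0.4625*0.9044 = 0.9445

0.9445 bits/symbol


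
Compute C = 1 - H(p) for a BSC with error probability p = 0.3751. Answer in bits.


H(p) = -p*log2(p) - (1-p)*log2(1-p) = -0.3751*log2(0.3751) - 0.6249*log2(0.6249) = 0.530636 + 0.423871 = 0.9545. C = 1 - H(p) = 1 - 0.9545 = 0.0455

0.0455 bits


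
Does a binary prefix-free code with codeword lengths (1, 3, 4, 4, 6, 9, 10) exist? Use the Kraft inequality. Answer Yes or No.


Kraft sum = sum(2^(-l_i)) = 0.7686, need <= 1. Result: satisfied (a binary prefix-free code with these lengths exists)

Yes


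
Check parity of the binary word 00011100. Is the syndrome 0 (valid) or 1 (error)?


Syndrome = XOR of all bits = 0 XOR 0 XOR 0 XOR 1 XOR 1 XOR 1 XOR 0 XOR 0 = 1

1


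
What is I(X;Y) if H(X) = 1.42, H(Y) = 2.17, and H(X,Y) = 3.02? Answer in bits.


I(X;Y) = H(X) + H(Y) - H(X,Y) = 1.42 + 2.17 - 3.02 = 0.57

0.57 bits


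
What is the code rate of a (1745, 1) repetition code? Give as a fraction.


Rate = k/n = 1/1745

1/1745


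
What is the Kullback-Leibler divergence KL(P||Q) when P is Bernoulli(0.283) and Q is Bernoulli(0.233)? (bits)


KL = p*log2(p/q) + (1-p)*log2((1-p)/(1-q)) = 0.283*log2(0.283/0.233) + 0.717*log2(0.717/0.767) = 0.0096

0.0096 bits


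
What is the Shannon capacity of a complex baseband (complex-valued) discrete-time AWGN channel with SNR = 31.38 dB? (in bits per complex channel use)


SNR_linear = 10^(31.38/10) = 1374.042; C = log2(1 + SNR_linear) = log2(1 + 1374.042) = 10.4253

10.4253 bits/channel use


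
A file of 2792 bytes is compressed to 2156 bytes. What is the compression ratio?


Ratio = original / compressed = 2792 / 2156 = 1.295

1.295


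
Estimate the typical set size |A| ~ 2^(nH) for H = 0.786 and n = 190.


log2|A_typical| = nH = 190 * 0.786 = 149.34, so |A_typical| ~ 2^149.34 = 9.033e+44

9.033e+44


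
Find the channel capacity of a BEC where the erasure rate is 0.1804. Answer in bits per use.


C = 1 - epsilon = 1 - 0.1804 = 0.8196

0.8196 bits


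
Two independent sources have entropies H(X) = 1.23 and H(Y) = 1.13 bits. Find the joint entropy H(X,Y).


For independent variables, H(X,Y) = H(X) + H(Y) = 1.23 + 1.13 = 2.36

2.36 bits


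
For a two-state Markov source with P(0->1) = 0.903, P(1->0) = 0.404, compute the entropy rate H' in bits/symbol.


Stationary distribution: pi_0 = p10/(p01+p10) = 0.3091, pi_1 = 0.6909. Entropy rate H' = pi_0*H(p01) + pi_1*H(p10) = 0.3091*0.4594 + 0.6909*0.9732 = 0.8144

0.8144 bits/symbol


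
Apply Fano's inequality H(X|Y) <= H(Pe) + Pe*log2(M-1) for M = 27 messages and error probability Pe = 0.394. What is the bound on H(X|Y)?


H(Pe) = -Pe*log2(Pe) - (1-Pe)*log2(1-Pe) = -0.394*log2(0.394) - 0.606*log2(0.606) = 0.529431 + 0.437902 = 0.9673. Pe*log2(M-1) = 0.394*log2(26) = 1.851973. Bound = H(Pe) + Pe*log2(M-1) = 0.529431 + 0.437902 + 1.851973 = 2.8193

2.8193 bits


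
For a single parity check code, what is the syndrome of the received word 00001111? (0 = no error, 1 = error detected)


Syndrome = XOR of all bits = 0 XOR 0 XOR 0 XOR 0 XOR 1 XOR 1 XOR 1 XOR 1 = 0

0


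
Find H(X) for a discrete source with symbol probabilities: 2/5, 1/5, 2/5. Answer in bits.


H = -sum(p_i * log2(p_i)). Terms: -(2/5)*log2(2/5) = 0.528771; -(1/5)*log2(1/5) = 0.464386; -(2/5)*log2(2/5) = 0.528771. H = 0.528771 + 0.464386 + 0.528771 = 1.5219

1.5219 bits


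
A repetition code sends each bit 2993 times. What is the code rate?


Rate = k/n = 1/2993

1/2993


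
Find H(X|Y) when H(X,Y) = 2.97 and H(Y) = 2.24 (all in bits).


H(X|Y) = H(X,Y) - H(Y) = 2.97 - 2.24 = 0.73

0.73 bits


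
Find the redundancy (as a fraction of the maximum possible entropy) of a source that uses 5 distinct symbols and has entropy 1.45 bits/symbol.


H_max = log2(K) = log2(5) = 2.3219 bits/symbol. Redundancy = 1 - H/H_max = 1 - 1.45/2.3219 = 1 - 0.6245 = 0.3755

0.3755


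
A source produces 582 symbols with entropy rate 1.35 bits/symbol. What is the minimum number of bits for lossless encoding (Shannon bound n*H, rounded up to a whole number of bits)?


Minimum bits >= n * H = 582 * 1.35 = 785.7, rounded up to a whole number of bits = 786

786 bits


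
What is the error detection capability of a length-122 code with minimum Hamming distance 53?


Detection capability = d_min - 1 = 53 - 1 = 52

52 errors


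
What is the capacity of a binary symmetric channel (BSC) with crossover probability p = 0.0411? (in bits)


H(p) = -p*log2(p) - (1-p)*log2(1-p) = -0.0411*log2(0.0411) - 0.9589*log2(0.9589) = 0.189254 + 0.058059 = 0.2473. C = 1 - H(p) = 1 - 0.2473 = 0.7527

0.7527 bits


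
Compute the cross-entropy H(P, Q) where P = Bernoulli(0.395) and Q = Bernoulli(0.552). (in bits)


H(P,Q) = -p*log2(q) - (1-p)*log2(1-q). -0.395*log2(0.552) = 0.338618; -0.605*log2(0.448) = 0.700850. H(P,Q) = 0.338618 + 0.700850 = 1.0395

1.0395 bits


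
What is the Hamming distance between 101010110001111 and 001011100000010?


Count differing positions: ^ . . . . ^ . ^ . . . ^ ^ . ^ = 6 differences

6


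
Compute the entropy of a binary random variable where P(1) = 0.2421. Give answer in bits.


H = -p*log2(p) - (1-p)*log2(1-p). -0.2421*log2(0.2421) = 0.495415; -0.7579*log2(0.7579) = 0.303100. H = 0.495415 + 0.303100 = 0.7985

0.7985 bits


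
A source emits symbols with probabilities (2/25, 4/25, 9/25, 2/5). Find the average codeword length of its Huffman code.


Huffman construction (repeatedly merge the two least-probable nodes; each merge adds 1 bit to every symbol beneath it): 2/25 + 4/25 = 6/25; 6/25 + 9/25 = 3/5; 2/5 + 3/5 = 1. Resulting codeword lengths (in the order the probabilities were given): (3, 3, 2, 1). L_avg = sum(p_i * l_i) = 2/25*3 + 4/25*3 + 9/25*2 + 2/5*1 = 46/25 = 1.84

1.84 bits


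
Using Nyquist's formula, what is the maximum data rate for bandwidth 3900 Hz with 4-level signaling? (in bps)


Rate = 2 * B * log2(M) = 2 * 3900 * 2.0 = 15600.0

15600.0 bps


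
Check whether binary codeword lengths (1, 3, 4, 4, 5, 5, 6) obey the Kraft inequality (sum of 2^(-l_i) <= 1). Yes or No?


Kraft sum = sum(2^(-l_i)) = 0.8281, need <= 1. Result: satisfied (a binary prefix-free code with these lengths exists)

Yes


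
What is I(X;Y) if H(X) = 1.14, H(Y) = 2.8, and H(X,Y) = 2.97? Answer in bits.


I(X;Y) = H(X) + H(Y) - H(X,Y) = 1.14 + 2.8 - 2.97 = 0.97

0.97 bits


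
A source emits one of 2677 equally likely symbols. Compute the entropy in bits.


H = log2(n) = log2(2677) = 11.3864

11.3864 bits


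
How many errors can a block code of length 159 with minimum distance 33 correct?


Correction capability = floor((d-1)/2) = floor((33-1)/2) = 16

16 errors


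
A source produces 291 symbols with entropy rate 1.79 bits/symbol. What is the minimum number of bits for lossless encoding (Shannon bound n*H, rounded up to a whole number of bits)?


Minimum bits >= n * H = 291 * 1.79 = 520.89, rounded up to a whole number of bits = 521

521 bits


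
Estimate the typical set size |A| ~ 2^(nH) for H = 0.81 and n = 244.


log2|A_typical| = nH = 244 * 0.81 = 197.64, so |A_typical| ~ 2^197.64 = 3.130e+59

3.130e+59


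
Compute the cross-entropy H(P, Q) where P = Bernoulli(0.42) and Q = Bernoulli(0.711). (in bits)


H(P,Q) = -p*log2(q) - (1-p)*log2(1-q). -0.42*log2(0.711) = 0.206673; -0.58*log2(0.289) = 1.038698. H(P,Q) = 0.206673 + 1.038698 = 1.2454

1.2454 bits


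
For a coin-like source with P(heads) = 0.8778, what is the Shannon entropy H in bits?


H = -p*log2(p) - (1-p)*log2(1-p). -0.8778*log2(0.8778) = 0.165058; -0.1222*log2(0.1222) = 0.370594. H = 0.165058 + 0.370594 = 0.5357

0.5357 bits


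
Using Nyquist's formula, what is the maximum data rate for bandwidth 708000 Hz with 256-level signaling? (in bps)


Rate = 2 * B * log2(M) = 2 * 708000 * 8.0 = 11328000.0

11328000.0 bps


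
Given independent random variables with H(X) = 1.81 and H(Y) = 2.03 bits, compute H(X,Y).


For independent variables, H(X,Y) = H(X) + H(Y) = 1.81 + 2.03 = 3.84

3.84 bits


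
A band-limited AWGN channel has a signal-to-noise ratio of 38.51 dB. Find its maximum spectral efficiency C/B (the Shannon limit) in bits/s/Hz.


SNR_linear = 10^(38.51/10) = 7095.7777; C/B = log2(1 + SNR_linear) = log2(1 + 7095.7777) = 12.7929

12.7929 bits/s/Hz


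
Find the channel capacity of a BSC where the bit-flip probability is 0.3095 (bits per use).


H(p) = -p*log2(p) - (1-p)*log2(1-p) = -0.3095*log2(0.3095) - 0.6905*log2(0.6905) = 0.523670 + 0.368925 = 0.8926. C = 1 - H(p) = 1 - 0.8926 = 0.1074

0.1074 bits


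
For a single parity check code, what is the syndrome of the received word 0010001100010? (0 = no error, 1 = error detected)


Syndrome = XOR of all bits = 0 XOR 0 XOR 1 XOR 0 XOR 0 XOR 0 XOR 1 XOR 1 XOR 0 XOR 0 XOR 0 XOR 1 XOR 0 = 0

0


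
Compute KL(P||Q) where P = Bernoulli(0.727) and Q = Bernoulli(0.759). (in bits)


KL = p*log2(p/q) + (1-p)*log2((1-p)/(1-q)) = 0.727*log2(0.727/0.759) + 0.273*log2(0.273/0.241) = 0.0039

0.0039 bits


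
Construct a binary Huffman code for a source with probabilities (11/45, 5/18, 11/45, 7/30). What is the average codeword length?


Huffman construction (repeatedly merge the two least-probable nodes; each merge adds 1 bit to every symbol beneath it): 7/30 + 11/45 = 43/90; 11/45 + 5/18 = 47/90; 43/90 + 47/90 = 1. Resulting codeword lengths (in the order the probabilities were given): (2, 2, 2, 2). L_avg = sum(p_i * l_i) = 11/45*2 + 5/18*2 + 11/45*2 + 7/30*2 = 2

2.0 bits


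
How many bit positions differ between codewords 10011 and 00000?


Count differing positions: ^ . . ^ ^ = 3 differences

3


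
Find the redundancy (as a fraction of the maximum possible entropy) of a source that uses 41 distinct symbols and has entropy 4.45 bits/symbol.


H_max = log2(K) = log2(41) = 5.3576 bits/symbol. Redundancy = 1 - H/H_max = 1 - 4.45/5.3576 = 1 - 0.8306 = 0.1694

0.1694


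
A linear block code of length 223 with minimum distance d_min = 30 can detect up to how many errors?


Detection capability = d_min - 1 = 30 - 1 = 29

29 errors


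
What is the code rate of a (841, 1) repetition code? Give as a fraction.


Rate = k/n = 1/841

1/841


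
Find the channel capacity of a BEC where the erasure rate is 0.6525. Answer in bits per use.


C = 1 - epsilon = 1 - 0.6525 = 0.3475

0.3475 bits


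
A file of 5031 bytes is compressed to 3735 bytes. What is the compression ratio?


Ratio = original / compressed = 5031 / 3735 = 1.347

1.347
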